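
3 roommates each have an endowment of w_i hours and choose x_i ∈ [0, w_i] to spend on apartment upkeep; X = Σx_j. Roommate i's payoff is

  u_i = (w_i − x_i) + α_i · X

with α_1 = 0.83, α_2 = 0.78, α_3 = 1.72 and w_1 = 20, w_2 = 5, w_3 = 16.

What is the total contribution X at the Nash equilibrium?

∂u_i/∂x_i = α_i − 1, so roommate i contributes w_i if α_i > 1, else 0.
α_i > 1 for i ∈ {3}; NE contributions (0, 0, 16), X = 16.

16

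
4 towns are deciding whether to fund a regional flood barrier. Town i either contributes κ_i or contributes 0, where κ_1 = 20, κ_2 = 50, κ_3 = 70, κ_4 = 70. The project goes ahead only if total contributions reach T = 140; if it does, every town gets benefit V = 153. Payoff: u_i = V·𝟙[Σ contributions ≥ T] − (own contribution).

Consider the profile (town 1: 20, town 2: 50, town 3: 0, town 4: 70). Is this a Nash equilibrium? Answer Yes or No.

Total = 140 ≥ 140: provided.
Town 1 (pledges 20, payoff 133): dropping to 0 → total 120, payoff 0. No gain.
Town 2 (pledges 50, payoff 103): dropping to 0 → total 90, payoff 0. No gain.
Town 3 (pledges 0, payoff 153): pledging 70 → total 210, payoff 83. No gain.
Town 4 (pledges 70, payoff 83): dropping to 0 → total 70, payoff 0. No gain.

Yes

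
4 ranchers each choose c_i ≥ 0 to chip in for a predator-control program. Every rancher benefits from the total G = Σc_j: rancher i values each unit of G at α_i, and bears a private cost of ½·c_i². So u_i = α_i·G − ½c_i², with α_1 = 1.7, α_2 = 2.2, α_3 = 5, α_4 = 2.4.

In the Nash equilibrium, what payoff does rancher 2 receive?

22.44

Rancher i's FOC: ∂u_i/∂c_i = α_i − c_i = 0, so c_i* = α_i.
NE contributions = (1.7, 2.2, 5, 2.4); G = 11.3.
u_2 = α_2·G − ½·(c_2)² = 2.2·11.3 − ½·2.2² = 22.44.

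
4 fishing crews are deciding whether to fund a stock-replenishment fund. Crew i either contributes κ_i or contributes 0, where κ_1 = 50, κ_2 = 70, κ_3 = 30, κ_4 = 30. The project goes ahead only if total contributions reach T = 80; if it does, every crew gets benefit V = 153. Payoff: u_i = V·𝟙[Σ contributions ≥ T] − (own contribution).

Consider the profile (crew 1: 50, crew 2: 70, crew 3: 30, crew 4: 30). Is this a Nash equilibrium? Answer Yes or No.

Total = 180 ≥ 80: provided.
Crew 1 (pledges 50, payoff 103): dropping to 0 → total 130, payoff 153. Profitable deviation.

No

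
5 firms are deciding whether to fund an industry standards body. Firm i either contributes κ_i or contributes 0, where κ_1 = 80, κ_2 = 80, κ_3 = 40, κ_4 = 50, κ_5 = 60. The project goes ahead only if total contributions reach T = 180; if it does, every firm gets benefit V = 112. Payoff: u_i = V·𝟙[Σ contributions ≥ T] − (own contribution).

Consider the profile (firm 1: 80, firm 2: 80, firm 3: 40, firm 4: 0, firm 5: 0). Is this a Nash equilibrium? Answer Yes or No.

Total = 200 ≥ 180: provided.
Firm 1 (pledges 80, payoff 32): dropping to 0 → total 120, payoff 0. No gain.
Firm 2 (pledges 80, payoff 32): dropping to 0 → total 120, payoff 0. No gain.
Firm 3 (pledges 40, payoff 72): dropping to 0 → total 160, payoff 0. No gain.
Firm 4 (pledges 0, payoff 112): pledging 50 → total 250, payoff 62. No gain.
Firm 5 (pledges 0, payoff 112): pledging 60 → total 260, payoff 52. No gain.

Yes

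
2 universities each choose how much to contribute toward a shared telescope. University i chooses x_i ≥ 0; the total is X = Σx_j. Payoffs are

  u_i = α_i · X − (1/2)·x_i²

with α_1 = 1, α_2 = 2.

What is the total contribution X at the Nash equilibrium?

University i's FOC: ∂u_i/∂x_i = α_i − x_i = 0, so x_i* = α_i.
NE contributions = (1, 2); X = 3.

3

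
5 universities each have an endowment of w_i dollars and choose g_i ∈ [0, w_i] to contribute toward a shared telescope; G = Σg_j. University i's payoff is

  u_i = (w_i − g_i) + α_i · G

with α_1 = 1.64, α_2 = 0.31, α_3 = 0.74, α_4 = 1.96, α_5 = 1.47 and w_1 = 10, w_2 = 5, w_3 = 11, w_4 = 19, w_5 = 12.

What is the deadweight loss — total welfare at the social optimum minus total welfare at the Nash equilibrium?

81.92

∂u_i/∂g_i = α_i − 1, so university i contributes w_i if α_i > 1, else 0.
α_i > 1 for i ∈ {1, 4, 5}; NE contributions (10, 0, 0, 19, 12), G = 41.
W^NE = Σw_i − G^NE + (Σα_i)·G^NE = 57 + 5.12·41 = 266.92.
Planner: ∂(Σu_j)/∂g_i = Σα_j − 1 = 5.12 > 0, so everyone contributes w_i; G^SO = 57, W^SO = 57 + 5.12·57 = 348.84.
Deadweight loss = 81.92.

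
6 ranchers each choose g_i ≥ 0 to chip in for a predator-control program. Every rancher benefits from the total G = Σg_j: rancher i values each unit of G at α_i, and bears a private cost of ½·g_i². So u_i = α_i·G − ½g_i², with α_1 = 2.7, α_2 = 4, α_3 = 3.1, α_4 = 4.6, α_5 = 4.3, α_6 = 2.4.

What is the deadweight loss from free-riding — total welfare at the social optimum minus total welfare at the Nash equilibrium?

Rancher i's FOC: ∂u_i/∂g_i = α_i − g_i = 0, so g_i* = α_i.
NE contributions = (2.7, 4, 3.1, 4.6, 4.3, 2.4); G = 21.1.
W^NE = (Σα)·G − ½Σα_i² = 21.1² − ½·78.31 = 406.055.
Planner sets g_i = Σα_j = 21.1 for every i, so G^SO = 6·21.1 = 126.6.
W^SO = (Σα)·G^SO − ½·6·(Σα)² = (6/2)·21.1² = 1335.63.
Deadweight loss = W^SO − W^NE = 929.575.

929.575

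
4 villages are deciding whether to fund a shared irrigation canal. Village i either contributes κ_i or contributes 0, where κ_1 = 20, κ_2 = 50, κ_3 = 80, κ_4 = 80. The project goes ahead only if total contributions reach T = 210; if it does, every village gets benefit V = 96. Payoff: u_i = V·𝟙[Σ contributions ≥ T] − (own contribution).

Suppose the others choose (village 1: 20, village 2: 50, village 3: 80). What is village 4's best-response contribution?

80

Others' total = 150. Contributing 80 brings total to 230 ≥ 210: gain V − κ_4 = 16.
Best response: 80.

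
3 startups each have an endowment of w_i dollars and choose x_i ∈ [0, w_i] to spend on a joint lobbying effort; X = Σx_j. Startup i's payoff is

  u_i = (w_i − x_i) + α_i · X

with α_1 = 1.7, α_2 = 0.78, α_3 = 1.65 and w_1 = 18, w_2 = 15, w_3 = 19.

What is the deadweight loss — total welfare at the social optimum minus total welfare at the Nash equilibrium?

46.95

∂u_i/∂x_i = α_i − 1, so startup i contributes w_i if α_i > 1, else 0.
α_i > 1 for i ∈ {1, 3}; NE contributions (18, 0, 19), X = 37.
W^NE = Σw_i − X^NE + (Σα_i)·X^NE = 52 + 3.13·37 = 167.81.
Planner: ∂(Σu_j)/∂x_i = Σα_j − 1 = 3.13 > 0, so everyone contributes w_i; X^SO = 52, W^SO = 52 + 3.13·52 = 214.76.
Deadweight loss = 46.95.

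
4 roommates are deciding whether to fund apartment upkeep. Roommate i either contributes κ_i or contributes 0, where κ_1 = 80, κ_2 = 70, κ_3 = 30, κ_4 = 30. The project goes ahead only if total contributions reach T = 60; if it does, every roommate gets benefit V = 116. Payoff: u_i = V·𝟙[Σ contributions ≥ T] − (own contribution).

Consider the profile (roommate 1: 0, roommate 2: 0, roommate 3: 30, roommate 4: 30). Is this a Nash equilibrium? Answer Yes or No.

Yes

Total = 60 ≥ 60: provided.
Roommate 1 (pledges 0, payoff 116): pledging 80 → total 140, payoff 36. No gain.
Roommate 2 (pledges 0, payoff 116): pledging 70 → total 130, payoff 46. No gain.
Roommate 3 (pledges 30, payoff 86): dropping to 0 → total 30, payoff 0. No gain.
Roommate 4 (pledges 30, payoff 86): dropping to 0 → total 30, payoff 0. No gain.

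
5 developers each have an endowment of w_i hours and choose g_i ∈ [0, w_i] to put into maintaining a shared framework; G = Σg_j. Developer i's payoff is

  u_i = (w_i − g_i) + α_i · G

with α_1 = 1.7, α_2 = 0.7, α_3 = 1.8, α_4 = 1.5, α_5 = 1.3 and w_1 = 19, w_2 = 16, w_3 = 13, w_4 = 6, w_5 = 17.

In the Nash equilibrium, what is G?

∂u_i/∂g_i = α_i − 1, so developer i contributes w_i if α_i > 1, else 0.
α_i > 1 for i ∈ {1, 3, 4, 5}; NE contributions (19, 0, 13, 6, 17), G = 55.

55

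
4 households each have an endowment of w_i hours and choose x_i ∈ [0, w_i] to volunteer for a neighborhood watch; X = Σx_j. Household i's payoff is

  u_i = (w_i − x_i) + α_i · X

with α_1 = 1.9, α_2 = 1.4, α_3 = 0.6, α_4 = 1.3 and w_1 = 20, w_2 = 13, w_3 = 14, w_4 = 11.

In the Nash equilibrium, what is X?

∂u_i/∂x_i = α_i − 1, so household i contributes w_i if α_i > 1, else 0.
α_i > 1 for i ∈ {1, 2, 4}; NE contributions (20, 13, 0, 11), X = 44.

44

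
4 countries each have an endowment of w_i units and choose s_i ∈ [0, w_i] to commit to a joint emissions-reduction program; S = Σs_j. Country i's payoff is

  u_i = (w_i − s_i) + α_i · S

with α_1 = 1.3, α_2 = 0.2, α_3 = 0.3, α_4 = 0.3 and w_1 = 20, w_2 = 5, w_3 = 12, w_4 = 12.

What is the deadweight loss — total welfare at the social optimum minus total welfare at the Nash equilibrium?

∂u_i/∂s_i = α_i − 1, so country i contributes w_i if α_i > 1, else 0.
α_i > 1 for i ∈ {1}; NE contributions (20, 0, 0, 0), S = 20.
W^NE = Σw_i − S^NE + (Σα_i)·S^NE = 49 + 1.1·20 = 71.
Planner: ∂(Σu_j)/∂s_i = Σα_j − 1 = 1.1 > 0, so everyone contributes w_i; S^SO = 49, W^SO = 49 + 1.1·49 = 102.9.
Deadweight loss = 31.9.

31.9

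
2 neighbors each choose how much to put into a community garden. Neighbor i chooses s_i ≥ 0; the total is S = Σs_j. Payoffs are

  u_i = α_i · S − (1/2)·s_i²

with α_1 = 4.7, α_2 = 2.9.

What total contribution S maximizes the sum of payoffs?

15.2

Planner FOC: ∂(Σu_j)/∂s_i = (Σα_j) − s_i = 0, so s_i^SO = Σα_j = 7.6 for every i; S^SO = 15.2.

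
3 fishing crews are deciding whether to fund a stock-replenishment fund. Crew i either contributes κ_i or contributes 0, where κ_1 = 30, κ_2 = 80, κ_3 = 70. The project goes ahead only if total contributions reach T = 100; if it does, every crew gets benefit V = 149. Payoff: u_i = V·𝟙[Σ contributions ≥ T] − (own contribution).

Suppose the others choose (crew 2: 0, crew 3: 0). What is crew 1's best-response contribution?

0

Others' total = 0. Even contributing 30 gives 30 < 100: no benefit either way.
Best response: 0.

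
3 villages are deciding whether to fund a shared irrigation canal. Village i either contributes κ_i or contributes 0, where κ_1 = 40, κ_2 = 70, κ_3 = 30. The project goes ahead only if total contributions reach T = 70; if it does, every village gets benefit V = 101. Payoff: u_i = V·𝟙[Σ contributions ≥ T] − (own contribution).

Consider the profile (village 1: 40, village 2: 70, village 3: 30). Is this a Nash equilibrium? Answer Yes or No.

Total = 140 ≥ 70: provided.
Village 1 (pledges 40, payoff 61): dropping to 0 → total 100, payoff 101. Profitable deviation.

No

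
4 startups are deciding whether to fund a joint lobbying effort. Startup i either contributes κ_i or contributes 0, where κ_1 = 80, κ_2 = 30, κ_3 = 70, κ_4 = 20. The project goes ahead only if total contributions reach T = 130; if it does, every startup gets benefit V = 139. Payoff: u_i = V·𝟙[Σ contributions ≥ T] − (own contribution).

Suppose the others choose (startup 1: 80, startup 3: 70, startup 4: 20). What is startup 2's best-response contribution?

Others' total = 170 ≥ 130; contributing adds cost 30 for no extra benefit.
Best response: 0.

0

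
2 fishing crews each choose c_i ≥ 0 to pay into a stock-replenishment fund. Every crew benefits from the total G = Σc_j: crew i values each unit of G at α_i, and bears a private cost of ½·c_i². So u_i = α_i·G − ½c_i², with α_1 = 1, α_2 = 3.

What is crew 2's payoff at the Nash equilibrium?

Crew i's FOC: ∂u_i/∂c_i = α_i − c_i = 0, so c_i* = α_i.
NE contributions = (1, 3); G = 4.
u_2 = α_2·G − ½·(c_2)² = 3·4 − ½·3² = 7.5.

7.5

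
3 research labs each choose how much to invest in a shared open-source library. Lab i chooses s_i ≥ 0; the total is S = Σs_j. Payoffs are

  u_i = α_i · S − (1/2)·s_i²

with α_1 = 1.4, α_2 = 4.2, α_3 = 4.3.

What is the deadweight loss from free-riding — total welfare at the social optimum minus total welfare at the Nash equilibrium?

Lab i's FOC: ∂u_i/∂s_i = α_i − s_i = 0, so s_i* = α_i.
NE contributions = (1.4, 4.2, 4.3); S = 9.9.
W^NE = (Σα)·S − ½Σα_i² = 9.9² − ½·38.09 = 78.965.
Planner sets s_i = Σα_j = 9.9 for every i, so S^SO = 3·9.9 = 29.7.
W^SO = (Σα)·S^SO − ½·3·(Σα)² = (3/2)·9.9² = 147.015.
Deadweight loss = W^SO − W^NE = 68.05.

68.05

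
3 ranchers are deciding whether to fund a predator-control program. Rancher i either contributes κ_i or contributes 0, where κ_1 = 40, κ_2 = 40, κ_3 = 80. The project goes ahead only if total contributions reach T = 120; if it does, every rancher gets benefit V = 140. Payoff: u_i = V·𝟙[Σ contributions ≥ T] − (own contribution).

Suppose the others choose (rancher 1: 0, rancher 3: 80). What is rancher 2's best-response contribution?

Others' total = 80. Contributing 40 brings total to 120 ≥ 120: gain V − κ_2 = 100.
Best response: 40.

40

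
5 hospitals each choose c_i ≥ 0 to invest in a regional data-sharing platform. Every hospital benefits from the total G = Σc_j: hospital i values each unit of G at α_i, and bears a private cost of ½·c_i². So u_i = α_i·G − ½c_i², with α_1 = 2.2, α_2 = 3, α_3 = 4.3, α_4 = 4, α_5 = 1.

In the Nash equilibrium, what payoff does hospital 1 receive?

Hospital i's FOC: ∂u_i/∂c_i = α_i − c_i = 0, so c_i* = α_i.
NE contributions = (2.2, 3, 4.3, 4, 1); G = 14.5.
u_1 = α_1·G − ½·(c_1)² = 2.2·14.5 − ½·2.2² = 29.48.

29.48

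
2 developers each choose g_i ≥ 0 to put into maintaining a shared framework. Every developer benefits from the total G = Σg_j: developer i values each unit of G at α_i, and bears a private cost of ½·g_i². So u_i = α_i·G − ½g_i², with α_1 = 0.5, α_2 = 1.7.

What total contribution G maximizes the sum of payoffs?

4.4

Planner FOC: ∂(Σu_j)/∂g_i = (Σα_j) − g_i = 0, so g_i^SO = Σα_j = 2.2 for every i; G^SO = 4.4.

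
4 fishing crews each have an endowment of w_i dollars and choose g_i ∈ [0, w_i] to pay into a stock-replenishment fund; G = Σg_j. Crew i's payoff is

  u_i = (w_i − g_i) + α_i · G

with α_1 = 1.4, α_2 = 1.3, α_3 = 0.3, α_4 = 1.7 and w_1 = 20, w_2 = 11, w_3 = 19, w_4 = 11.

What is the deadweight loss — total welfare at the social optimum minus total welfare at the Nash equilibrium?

70.3

∂u_i/∂g_i = α_i − 1, so crew i contributes w_i if α_i > 1, else 0.
α_i > 1 for i ∈ {1, 2, 4}; NE contributions (20, 11, 0, 11), G = 42.
W^NE = Σw_i − G^NE + (Σα_i)·G^NE = 61 + 3.7·42 = 216.4.
Planner: ∂(Σu_j)/∂g_i = Σα_j − 1 = 3.7 > 0, so everyone contributes w_i; G^SO = 61, W^SO = 61 + 3.7·61 = 286.7.
Deadweight loss = 70.3.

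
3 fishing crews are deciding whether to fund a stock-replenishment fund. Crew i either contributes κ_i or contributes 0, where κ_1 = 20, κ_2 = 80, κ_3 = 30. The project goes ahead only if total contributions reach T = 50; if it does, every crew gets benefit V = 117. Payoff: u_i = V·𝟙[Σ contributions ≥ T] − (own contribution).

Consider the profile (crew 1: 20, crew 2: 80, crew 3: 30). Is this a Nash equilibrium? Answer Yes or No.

Total = 130 ≥ 50: provided.
Crew 1 (pledges 20, payoff 97): dropping to 0 → total 110, payoff 117. Profitable deviation.

No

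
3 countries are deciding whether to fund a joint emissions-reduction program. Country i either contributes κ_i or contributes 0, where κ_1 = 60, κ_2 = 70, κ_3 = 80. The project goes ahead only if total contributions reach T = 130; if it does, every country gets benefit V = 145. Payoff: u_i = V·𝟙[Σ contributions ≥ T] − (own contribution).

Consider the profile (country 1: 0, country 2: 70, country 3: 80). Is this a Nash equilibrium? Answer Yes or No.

Yes

Total = 150 ≥ 130: provided.
Country 1 (pledges 0, payoff 145): pledging 60 → total 210, payoff 85. No gain.
Country 2 (pledges 70, payoff 75): dropping to 0 → total 80, payoff 0. No gain.
Country 3 (pledges 80, payoff 65): dropping to 0 → total 70, payoff 0. No gain.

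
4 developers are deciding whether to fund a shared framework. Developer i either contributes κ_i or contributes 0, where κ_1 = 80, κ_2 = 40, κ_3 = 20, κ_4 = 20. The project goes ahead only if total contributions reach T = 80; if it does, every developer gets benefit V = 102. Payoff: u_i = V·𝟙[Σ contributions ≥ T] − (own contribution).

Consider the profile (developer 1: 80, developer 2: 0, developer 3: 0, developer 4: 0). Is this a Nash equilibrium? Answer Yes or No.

Total = 80 ≥ 80: provided.
Developer 1 (pledges 80, payoff 22): dropping to 0 → total 0, payoff 0. No gain.
Developer 2 (pledges 0, payoff 102): pledging 40 → total 120, payoff 62. No gain.
Developer 3 (pledges 0, payoff 102): pledging 20 → total 100, payoff 82. No gain.
Developer 4 (pledges 0, payoff 102): pledging 20 → total 100, payoff 82. No gain.

Yes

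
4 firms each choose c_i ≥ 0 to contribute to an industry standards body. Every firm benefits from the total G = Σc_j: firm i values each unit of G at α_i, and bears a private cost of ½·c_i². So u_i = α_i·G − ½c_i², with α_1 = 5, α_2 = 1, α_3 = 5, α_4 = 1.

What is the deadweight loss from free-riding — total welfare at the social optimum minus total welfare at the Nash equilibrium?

Firm i's FOC: ∂u_i/∂c_i = α_i − c_i = 0, so c_i* = α_i.
NE contributions = (5, 1, 5, 1); G = 12.
W^NE = (Σα)·G − ½Σα_i² = 12² − ½·52 = 118.
Planner sets c_i = Σα_j = 12 for every i, so G^SO = 4·12 = 48.
W^SO = (Σα)·G^SO − ½·4·(Σα)² = (4/2)·12² = 288.
Deadweight loss = W^SO − W^NE = 170.

170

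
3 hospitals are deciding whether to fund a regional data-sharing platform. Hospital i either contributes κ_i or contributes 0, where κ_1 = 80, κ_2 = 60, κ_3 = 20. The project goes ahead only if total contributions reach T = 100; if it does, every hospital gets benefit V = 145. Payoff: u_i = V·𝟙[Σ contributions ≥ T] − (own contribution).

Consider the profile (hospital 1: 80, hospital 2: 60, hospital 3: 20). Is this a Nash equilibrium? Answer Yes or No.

Total = 160 ≥ 100: provided.
Hospital 1 (pledges 80, payoff 65): dropping to 0 → total 80, payoff 0. No gain.
Hospital 2 (pledges 60, payoff 85): dropping to 0 → total 100, payoff 145. Profitable deviation.

No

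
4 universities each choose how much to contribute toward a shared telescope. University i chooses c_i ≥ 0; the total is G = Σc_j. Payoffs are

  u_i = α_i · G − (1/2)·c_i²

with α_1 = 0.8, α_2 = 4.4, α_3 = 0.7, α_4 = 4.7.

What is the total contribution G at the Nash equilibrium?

10.6

University i's FOC: ∂u_i/∂c_i = α_i − c_i = 0, so c_i* = α_i.
NE contributions = (0.8, 4.4, 0.7, 4.7); G = 10.6.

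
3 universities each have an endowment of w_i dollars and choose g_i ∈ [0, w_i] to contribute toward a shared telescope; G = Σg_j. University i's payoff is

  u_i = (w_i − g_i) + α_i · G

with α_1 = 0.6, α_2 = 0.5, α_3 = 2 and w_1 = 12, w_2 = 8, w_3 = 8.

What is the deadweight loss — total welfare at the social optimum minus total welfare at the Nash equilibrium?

42

∂u_i/∂g_i = α_i − 1, so university i contributes w_i if α_i > 1, else 0.
α_i > 1 for i ∈ {3}; NE contributions (0, 0, 8), G = 8.
W^NE = Σw_i − G^NE + (Σα_i)·G^NE = 28 + 2.1·8 = 44.8.
Planner: ∂(Σu_j)/∂g_i = Σα_j − 1 = 2.1 > 0, so everyone contributes w_i; G^SO = 28, W^SO = 28 + 2.1·28 = 86.8.
Deadweight loss = 42.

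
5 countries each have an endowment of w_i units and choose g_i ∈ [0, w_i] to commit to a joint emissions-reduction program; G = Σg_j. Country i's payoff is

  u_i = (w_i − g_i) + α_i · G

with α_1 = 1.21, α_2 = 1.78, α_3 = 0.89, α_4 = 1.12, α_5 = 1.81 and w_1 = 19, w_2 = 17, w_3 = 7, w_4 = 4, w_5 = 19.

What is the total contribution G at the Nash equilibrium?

59

∂u_i/∂g_i = α_i − 1, so country i contributes w_i if α_i > 1, else 0.
α_i > 1 for i ∈ {1, 2, 4, 5}; NE contributions (19, 17, 0, 4, 19), G = 59.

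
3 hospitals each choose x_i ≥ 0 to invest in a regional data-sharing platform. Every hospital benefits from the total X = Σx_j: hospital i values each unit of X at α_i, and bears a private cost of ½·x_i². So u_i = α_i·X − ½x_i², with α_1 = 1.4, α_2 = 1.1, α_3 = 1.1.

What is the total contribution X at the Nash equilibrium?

3.6

Hospital i's FOC: ∂u_i/∂x_i = α_i − x_i = 0, so x_i* = α_i.
NE contributions = (1.4, 1.1, 1.1); X = 3.6.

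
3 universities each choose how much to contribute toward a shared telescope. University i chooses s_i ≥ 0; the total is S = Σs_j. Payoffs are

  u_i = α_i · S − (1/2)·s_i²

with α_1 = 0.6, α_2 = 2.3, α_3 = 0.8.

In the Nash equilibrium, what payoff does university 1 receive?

University i's FOC: ∂u_i/∂s_i = α_i − s_i = 0, so s_i* = α_i.
NE contributions = (0.6, 2.3, 0.8); S = 3.7.
u_1 = α_1·S − ½·(s_1)² = 0.6·3.7 − ½·0.6² = 2.04.

2.04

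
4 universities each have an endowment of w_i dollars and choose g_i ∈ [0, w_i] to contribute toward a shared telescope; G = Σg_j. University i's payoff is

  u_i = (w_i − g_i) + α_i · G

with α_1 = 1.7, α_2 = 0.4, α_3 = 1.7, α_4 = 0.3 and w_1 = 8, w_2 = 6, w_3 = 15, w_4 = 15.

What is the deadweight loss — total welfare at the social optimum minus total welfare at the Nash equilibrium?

65.1

∂u_i/∂g_i = α_i − 1, so university i contributes w_i if α_i > 1, else 0.
α_i > 1 for i ∈ {1, 3}; NE contributions (8, 0, 15, 0), G = 23.
W^NE = Σw_i − G^NE + (Σα_i)·G^NE = 44 + 3.1·23 = 115.3.
Planner: ∂(Σu_j)/∂g_i = Σα_j − 1 = 3.1 > 0, so everyone contributes w_i; G^SO = 44, W^SO = 44 + 3.1·44 = 180.4.
Deadweight loss = 65.1.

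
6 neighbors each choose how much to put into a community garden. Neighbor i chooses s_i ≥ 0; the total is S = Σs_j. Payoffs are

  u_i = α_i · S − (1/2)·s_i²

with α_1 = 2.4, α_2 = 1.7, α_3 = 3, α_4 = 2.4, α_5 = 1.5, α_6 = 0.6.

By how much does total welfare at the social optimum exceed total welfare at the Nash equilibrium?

Neighbor i's FOC: ∂u_i/∂s_i = α_i − s_i = 0, so s_i* = α_i.
NE contributions = (2.4, 1.7, 3, 2.4, 1.5, 0.6); S = 11.6.
W^NE = (Σα)·S − ½Σα_i² = 11.6² − ½·26.02 = 121.55.
Planner sets s_i = Σα_j = 11.6 for every i, so S^SO = 6·11.6 = 69.6.
W^SO = (Σα)·S^SO − ½·6·(Σα)² = (6/2)·11.6² = 403.68.
Deadweight loss = W^SO − W^NE = 282.13.

282.13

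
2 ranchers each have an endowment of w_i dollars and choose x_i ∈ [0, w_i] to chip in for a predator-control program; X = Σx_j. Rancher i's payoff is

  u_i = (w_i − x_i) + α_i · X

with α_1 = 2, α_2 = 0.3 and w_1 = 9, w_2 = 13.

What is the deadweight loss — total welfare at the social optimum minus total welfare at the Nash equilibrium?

∂u_i/∂x_i = α_i − 1, so rancher i contributes w_i if α_i > 1, else 0.
α_i > 1 for i ∈ {1}; NE contributions (9, 0), X = 9.
W^NE = Σw_i − X^NE + (Σα_i)·X^NE = 22 + 1.3·9 = 33.7.
Planner: ∂(Σu_j)/∂x_i = Σα_j − 1 = 1.3 > 0, so everyone contributes w_i; X^SO = 22, W^SO = 22 + 1.3·22 = 50.6.
Deadweight loss = 16.9.

16.9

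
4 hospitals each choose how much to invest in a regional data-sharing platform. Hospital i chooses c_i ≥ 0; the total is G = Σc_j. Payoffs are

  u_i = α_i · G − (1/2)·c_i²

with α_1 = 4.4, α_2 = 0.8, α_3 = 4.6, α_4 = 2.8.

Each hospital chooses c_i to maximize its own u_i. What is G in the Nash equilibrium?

12.6

Hospital i's FOC: ∂u_i/∂c_i = α_i − c_i = 0, so c_i* = α_i.
NE contributions = (4.4, 0.8, 4.6, 2.8); G = 12.6.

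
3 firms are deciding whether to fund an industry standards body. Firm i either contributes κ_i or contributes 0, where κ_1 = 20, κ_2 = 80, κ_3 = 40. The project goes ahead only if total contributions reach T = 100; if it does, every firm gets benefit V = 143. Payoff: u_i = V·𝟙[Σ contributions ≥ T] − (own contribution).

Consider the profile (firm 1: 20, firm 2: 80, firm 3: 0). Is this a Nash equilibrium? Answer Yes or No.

Yes

Total = 100 ≥ 100: provided.
Firm 1 (pledges 20, payoff 123): dropping to 0 → total 80, payoff 0. No gain.
Firm 2 (pledges 80, payoff 63): dropping to 0 → total 20, payoff 0. No gain.
Firm 3 (pledges 0, payoff 143): pledging 40 → total 140, payoff 103. No gain.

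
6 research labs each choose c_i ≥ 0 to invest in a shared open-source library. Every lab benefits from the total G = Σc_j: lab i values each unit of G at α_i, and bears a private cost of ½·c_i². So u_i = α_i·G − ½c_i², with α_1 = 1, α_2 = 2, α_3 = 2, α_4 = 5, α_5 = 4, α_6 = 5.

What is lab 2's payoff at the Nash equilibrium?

Lab i's FOC: ∂u_i/∂c_i = α_i − c_i = 0, so c_i* = α_i.
NE contributions = (1, 2, 2, 5, 4, 5); G = 19.
u_2 = α_2·G − ½·(c_2)² = 2·19 − ½·2² = 36.

36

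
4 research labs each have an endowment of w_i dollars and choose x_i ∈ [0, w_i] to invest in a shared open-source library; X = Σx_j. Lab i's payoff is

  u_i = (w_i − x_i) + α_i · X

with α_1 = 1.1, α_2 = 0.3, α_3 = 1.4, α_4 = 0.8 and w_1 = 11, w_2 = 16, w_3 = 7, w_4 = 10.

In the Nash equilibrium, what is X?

18

∂u_i/∂x_i = α_i − 1, so lab i contributes w_i if α_i > 1, else 0.
α_i > 1 for i ∈ {1, 3}; NE contributions (11, 0, 7, 0), X = 18.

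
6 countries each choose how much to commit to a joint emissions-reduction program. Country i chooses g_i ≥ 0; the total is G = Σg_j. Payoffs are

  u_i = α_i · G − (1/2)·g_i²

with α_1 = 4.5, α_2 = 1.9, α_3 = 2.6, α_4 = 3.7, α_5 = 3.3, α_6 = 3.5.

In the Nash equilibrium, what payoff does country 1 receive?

77.625

Country i's FOC: ∂u_i/∂g_i = α_i − g_i = 0, so g_i* = α_i.
NE contributions = (4.5, 1.9, 2.6, 3.7, 3.3, 3.5); G = 19.5.
u_1 = α_1·G − ½·(g_1)² = 4.5·19.5 − ½·4.5² = 77.625.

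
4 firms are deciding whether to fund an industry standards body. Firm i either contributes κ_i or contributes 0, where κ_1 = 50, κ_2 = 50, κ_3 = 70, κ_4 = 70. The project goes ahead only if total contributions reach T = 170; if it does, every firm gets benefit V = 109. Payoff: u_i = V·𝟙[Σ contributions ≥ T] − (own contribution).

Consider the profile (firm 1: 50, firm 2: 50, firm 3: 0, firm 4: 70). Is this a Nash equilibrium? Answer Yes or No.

Total = 170 ≥ 170: provided.
Firm 1 (pledges 50, payoff 59): dropping to 0 → total 120, payoff 0. No gain.
Firm 2 (pledges 50, payoff 59): dropping to 0 → total 120, payoff 0. No gain.
Firm 3 (pledges 0, payoff 109): pledging 70 → total 240, payoff 39. No gain.
Firm 4 (pledges 70, payoff 39): dropping to 0 → total 100, payoff 0. No gain.

Yes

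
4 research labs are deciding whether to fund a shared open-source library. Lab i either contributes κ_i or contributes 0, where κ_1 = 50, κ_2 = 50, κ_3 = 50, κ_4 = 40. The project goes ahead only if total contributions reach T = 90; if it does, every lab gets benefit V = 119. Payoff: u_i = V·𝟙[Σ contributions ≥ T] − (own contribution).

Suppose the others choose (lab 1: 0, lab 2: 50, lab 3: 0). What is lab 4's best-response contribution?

40

Others' total = 50. Contributing 40 brings total to 90 ≥ 90: gain V − κ_4 = 79.
Best response: 40.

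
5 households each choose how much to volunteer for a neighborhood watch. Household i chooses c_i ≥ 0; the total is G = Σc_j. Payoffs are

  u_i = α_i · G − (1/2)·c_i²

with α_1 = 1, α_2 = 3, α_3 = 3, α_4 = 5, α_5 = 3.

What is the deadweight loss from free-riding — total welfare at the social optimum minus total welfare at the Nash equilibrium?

Household i's FOC: ∂u_i/∂c_i = α_i − c_i = 0, so c_i* = α_i.
NE contributions = (1, 3, 3, 5, 3); G = 15.
W^NE = (Σα)·G − ½Σα_i² = 15² − ½·53 = 198.5.
Planner sets c_i = Σα_j = 15 for every i, so G^SO = 5·15 = 75.
W^SO = (Σα)·G^SO − ½·5·(Σα)² = (5/2)·15² = 562.5.
Deadweight loss = W^SO − W^NE = 364.

364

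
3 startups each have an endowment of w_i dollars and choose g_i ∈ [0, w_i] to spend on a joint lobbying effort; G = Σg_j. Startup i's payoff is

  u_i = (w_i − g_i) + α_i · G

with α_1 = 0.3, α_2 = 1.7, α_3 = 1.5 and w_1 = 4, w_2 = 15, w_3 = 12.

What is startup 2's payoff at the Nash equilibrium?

45.9

∂u_i/∂g_i = α_i − 1, so startup i contributes w_i if α_i > 1, else 0.
α_i > 1 for i ∈ {2, 3}; NE contributions (0, 15, 12), G = 27.
u_2 = (15 − 15) + 1.7·27 = 45.9.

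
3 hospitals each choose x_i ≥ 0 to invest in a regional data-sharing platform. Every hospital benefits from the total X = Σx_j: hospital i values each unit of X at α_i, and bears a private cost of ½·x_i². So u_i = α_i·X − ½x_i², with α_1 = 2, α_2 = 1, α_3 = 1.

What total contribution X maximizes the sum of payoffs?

12

Planner FOC: ∂(Σu_j)/∂x_i = (Σα_j) − x_i = 0, so x_i^SO = Σα_j = 4 for every i; X^SO = 12.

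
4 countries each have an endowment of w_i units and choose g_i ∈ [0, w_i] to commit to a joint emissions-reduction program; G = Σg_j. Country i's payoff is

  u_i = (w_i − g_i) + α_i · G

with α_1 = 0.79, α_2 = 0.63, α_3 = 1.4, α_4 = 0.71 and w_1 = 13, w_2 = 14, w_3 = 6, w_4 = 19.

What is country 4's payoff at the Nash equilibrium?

∂u_i/∂g_i = α_i − 1, so country i contributes w_i if α_i > 1, else 0.
α_i > 1 for i ∈ {3}; NE contributions (0, 0, 6, 0), G = 6.
u_4 = (19 − 0) + 0.71·6 = 23.26.

23.26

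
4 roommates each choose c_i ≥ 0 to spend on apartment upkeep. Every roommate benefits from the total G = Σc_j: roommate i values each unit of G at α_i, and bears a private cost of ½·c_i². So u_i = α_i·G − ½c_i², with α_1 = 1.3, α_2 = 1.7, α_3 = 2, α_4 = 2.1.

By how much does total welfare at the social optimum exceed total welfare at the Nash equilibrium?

56.905

Roommate i's FOC: ∂u_i/∂c_i = α_i − c_i = 0, so c_i* = α_i.
NE contributions = (1.3, 1.7, 2, 2.1); G = 7.1.
W^NE = (Σα)·G − ½Σα_i² = 7.1² − ½·12.99 = 43.915.
Planner sets c_i = Σα_j = 7.1 for every i, so G^SO = 4·7.1 = 28.4.
W^SO = (Σα)·G^SO − ½·4·(Σα)² = (4/2)·7.1² = 100.82.
Deadweight loss = W^SO − W^NE = 56.905.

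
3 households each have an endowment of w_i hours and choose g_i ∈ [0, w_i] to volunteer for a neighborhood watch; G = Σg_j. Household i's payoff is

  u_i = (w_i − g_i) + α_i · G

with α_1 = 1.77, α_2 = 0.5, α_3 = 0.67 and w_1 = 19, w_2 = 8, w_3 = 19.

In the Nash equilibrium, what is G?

19

∂u_i/∂g_i = α_i − 1, so household i contributes w_i if α_i > 1, else 0.
α_i > 1 for i ∈ {1}; NE contributions (19, 0, 0), G = 19.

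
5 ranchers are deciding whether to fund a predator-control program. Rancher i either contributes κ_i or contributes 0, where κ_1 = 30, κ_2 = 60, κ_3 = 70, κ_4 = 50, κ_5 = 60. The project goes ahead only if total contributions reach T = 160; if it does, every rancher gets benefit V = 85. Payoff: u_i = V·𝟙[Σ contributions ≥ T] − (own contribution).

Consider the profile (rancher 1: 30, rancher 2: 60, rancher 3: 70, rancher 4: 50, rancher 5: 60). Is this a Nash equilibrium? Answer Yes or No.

No

Total = 270 ≥ 160: provided.
Rancher 1 (pledges 30, payoff 55): dropping to 0 → total 240, payoff 85. Profitable deviation.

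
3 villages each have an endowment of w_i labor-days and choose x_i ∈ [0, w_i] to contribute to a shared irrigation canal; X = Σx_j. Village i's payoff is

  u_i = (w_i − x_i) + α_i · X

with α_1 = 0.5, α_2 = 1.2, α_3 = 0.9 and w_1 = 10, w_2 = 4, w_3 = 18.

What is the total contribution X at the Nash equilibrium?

∂u_i/∂x_i = α_i − 1, so village i contributes w_i if α_i > 1, else 0.
α_i > 1 for i ∈ {2}; NE contributions (0, 4, 0), X = 4.

4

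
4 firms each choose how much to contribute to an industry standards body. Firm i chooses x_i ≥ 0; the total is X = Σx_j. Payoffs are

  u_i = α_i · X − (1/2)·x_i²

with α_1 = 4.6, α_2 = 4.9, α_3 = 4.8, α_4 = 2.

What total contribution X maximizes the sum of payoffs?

Planner FOC: ∂(Σu_j)/∂x_i = (Σα_j) − x_i = 0, so x_i^SO = Σα_j = 16.3 for every i; X^SO = 65.2.

65.2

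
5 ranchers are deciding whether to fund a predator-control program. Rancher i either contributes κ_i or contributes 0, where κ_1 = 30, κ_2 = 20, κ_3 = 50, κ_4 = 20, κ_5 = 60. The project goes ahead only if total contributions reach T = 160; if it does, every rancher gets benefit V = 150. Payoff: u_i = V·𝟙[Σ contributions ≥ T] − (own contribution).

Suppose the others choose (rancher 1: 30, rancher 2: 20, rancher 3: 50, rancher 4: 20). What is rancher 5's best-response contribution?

60

Others' total = 120. Contributing 60 brings total to 180 ≥ 160: gain V − κ_5 = 90.
Best response: 60.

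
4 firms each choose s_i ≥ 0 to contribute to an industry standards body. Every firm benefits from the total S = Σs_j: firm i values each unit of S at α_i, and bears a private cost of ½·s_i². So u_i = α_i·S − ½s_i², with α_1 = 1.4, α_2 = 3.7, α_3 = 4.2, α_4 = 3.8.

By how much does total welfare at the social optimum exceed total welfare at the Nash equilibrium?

195.475

Firm i's FOC: ∂u_i/∂s_i = α_i − s_i = 0, so s_i* = α_i.
NE contributions = (1.4, 3.7, 4.2, 3.8); S = 13.1.
W^NE = (Σα)·S − ½Σα_i² = 13.1² − ½·47.73 = 147.745.
Planner sets s_i = Σα_j = 13.1 for every i, so S^SO = 4·13.1 = 52.4.
W^SO = (Σα)·S^SO − ½·4·(Σα)² = (4/2)·13.1² = 343.22.
Deadweight loss = W^SO − W^NE = 195.475.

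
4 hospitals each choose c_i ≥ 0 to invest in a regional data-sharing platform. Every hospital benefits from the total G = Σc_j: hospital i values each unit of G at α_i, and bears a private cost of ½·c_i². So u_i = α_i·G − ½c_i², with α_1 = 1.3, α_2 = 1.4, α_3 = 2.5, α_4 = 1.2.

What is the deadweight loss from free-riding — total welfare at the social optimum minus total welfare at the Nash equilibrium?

46.63

Hospital i's FOC: ∂u_i/∂c_i = α_i − c_i = 0, so c_i* = α_i.
NE contributions = (1.3, 1.4, 2.5, 1.2); G = 6.4.
W^NE = (Σα)·G − ½Σα_i² = 6.4² − ½·11.34 = 35.29.
Planner sets c_i = Σα_j = 6.4 for every i, so G^SO = 4·6.4 = 25.6.
W^SO = (Σα)·G^SO − ½·4·(Σα)² = (4/2)·6.4² = 81.92.
Deadweight loss = W^SO − W^NE = 46.63.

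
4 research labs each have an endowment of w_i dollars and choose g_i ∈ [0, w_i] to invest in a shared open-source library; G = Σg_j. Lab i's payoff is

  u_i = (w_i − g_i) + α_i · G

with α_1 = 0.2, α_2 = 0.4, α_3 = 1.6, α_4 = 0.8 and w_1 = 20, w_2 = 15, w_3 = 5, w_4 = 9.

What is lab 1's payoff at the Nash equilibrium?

21

∂u_i/∂g_i = α_i − 1, so lab i contributes w_i if α_i > 1, else 0.
α_i > 1 for i ∈ {3}; NE contributions (0, 0, 5, 0), G = 5.
u_1 = (20 − 0) + 0.2·5 = 21.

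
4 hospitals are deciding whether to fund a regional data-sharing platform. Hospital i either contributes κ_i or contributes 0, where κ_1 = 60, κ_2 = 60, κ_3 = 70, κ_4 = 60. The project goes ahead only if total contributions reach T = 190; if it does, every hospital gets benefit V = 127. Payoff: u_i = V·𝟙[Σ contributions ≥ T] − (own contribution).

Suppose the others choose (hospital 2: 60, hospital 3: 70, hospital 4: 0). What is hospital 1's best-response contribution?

60

Others' total = 130. Contributing 60 brings total to 190 ≥ 190: gain V − κ_1 = 67.
Best response: 60.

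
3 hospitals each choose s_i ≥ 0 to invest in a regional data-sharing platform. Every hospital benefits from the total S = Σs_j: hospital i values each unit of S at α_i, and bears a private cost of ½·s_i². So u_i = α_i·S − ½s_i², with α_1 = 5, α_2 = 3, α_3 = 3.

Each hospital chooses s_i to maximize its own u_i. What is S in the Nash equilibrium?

11

Hospital i's FOC: ∂u_i/∂s_i = α_i − s_i = 0, so s_i* = α_i.
NE contributions = (5, 3, 3); S = 11.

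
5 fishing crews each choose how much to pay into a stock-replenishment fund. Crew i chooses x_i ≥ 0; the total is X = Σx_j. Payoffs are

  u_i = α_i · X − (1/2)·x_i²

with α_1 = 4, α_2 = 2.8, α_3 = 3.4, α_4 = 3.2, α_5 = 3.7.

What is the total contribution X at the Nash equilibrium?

17.1

Crew i's FOC: ∂u_i/∂x_i = α_i − x_i = 0, so x_i* = α_i.
NE contributions = (4, 2.8, 3.4, 3.2, 3.7); X = 17.1.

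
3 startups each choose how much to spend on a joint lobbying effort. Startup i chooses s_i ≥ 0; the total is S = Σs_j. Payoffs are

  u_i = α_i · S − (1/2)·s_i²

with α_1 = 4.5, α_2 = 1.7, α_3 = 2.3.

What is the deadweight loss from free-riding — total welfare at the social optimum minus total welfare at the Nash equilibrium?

Startup i's FOC: ∂u_i/∂s_i = α_i − s_i = 0, so s_i* = α_i.
NE contributions = (4.5, 1.7, 2.3); S = 8.5.
W^NE = (Σα)·S − ½Σα_i² = 8.5² − ½·28.43 = 58.035.
Planner sets s_i = Σα_j = 8.5 for every i, so S^SO = 3·8.5 = 25.5.
W^SO = (Σα)·S^SO − ½·3·(Σα)² = (3/2)·8.5² = 108.375.
Deadweight loss = W^SO − W^NE = 50.34.

50.34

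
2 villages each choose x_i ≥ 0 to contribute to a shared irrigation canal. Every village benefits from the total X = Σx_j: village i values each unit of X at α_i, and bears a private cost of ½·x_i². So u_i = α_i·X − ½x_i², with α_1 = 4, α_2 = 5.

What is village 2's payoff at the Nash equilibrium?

Village i's FOC: ∂u_i/∂x_i = α_i − x_i = 0, so x_i* = α_i.
NE contributions = (4, 5); X = 9.
u_2 = α_2·X − ½·(x_2)² = 5·9 − ½·5² = 32.5.

32.5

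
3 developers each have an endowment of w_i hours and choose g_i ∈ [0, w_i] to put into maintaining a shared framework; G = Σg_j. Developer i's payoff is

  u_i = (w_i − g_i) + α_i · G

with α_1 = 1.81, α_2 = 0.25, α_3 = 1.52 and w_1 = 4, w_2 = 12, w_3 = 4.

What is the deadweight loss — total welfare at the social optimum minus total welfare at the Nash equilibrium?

30.96

∂u_i/∂g_i = α_i − 1, so developer i contributes w_i if α_i > 1, else 0.
α_i > 1 for i ∈ {1, 3}; NE contributions (4, 0, 4), G = 8.
W^NE = Σw_i − G^NE + (Σα_i)·G^NE = 20 + 2.58·8 = 40.64.
Planner: ∂(Σu_j)/∂g_i = Σα_j − 1 = 2.58 > 0, so everyone contributes w_i; G^SO = 20, W^SO = 20 + 2.58·20 = 71.6.
Deadweight loss = 30.96.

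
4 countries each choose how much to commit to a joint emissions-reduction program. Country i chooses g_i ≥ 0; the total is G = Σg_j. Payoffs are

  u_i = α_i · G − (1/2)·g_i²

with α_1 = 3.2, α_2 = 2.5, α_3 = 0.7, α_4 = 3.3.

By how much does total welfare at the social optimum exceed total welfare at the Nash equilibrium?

108.025

Country i's FOC: ∂u_i/∂g_i = α_i − g_i = 0, so g_i* = α_i.
NE contributions = (3.2, 2.5, 0.7, 3.3); G = 9.7.
W^NE = (Σα)·G − ½Σα_i² = 9.7² − ½·27.87 = 80.155.
Planner sets g_i = Σα_j = 9.7 for every i, so G^SO = 4·9.7 = 38.8.
W^SO = (Σα)·G^SO − ½·4·(Σα)² = (4/2)·9.7² = 188.18.
Deadweight loss = W^SO − W^NE = 108.025.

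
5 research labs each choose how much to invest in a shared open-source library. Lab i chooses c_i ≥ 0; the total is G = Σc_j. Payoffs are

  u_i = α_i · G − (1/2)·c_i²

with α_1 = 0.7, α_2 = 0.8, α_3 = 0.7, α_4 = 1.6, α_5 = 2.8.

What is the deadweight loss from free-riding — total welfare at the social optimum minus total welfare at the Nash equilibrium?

71.35

Lab i's FOC: ∂u_i/∂c_i = α_i − c_i = 0, so c_i* = α_i.
NE contributions = (0.7, 0.8, 0.7, 1.6, 2.8); G = 6.6.
W^NE = (Σα)·G − ½Σα_i² = 6.6² − ½·12.02 = 37.55.
Planner sets c_i = Σα_j = 6.6 for every i, so G^SO = 5·6.6 = 33.
W^SO = (Σα)·G^SO − ½·5·(Σα)² = (5/2)·6.6² = 108.9.
Deadweight loss = W^SO − W^NE = 71.35.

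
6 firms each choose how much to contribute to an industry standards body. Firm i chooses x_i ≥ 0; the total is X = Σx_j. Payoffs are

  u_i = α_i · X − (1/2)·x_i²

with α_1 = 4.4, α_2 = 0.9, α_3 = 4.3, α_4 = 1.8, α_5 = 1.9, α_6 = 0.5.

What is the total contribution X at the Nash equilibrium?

13.8

Firm i's FOC: ∂u_i/∂x_i = α_i − x_i = 0, so x_i* = α_i.
NE contributions = (4.4, 0.9, 4.3, 1.8, 1.9, 0.5); X = 13.8.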